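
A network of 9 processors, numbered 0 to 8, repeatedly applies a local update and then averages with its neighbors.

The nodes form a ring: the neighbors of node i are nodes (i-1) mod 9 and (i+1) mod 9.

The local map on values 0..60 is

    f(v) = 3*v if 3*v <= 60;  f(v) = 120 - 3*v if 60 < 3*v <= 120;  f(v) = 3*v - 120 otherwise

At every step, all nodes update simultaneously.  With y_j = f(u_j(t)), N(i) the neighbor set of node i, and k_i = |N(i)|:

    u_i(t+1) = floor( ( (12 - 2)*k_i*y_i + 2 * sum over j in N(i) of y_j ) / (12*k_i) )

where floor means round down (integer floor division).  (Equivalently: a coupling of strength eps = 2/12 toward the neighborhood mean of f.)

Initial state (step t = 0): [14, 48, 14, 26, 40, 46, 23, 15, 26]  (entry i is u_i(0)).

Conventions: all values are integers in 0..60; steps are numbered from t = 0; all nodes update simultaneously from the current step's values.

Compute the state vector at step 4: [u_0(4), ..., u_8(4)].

Simulating step by step:
t=0: [14, 48, 14, 26, 40, 46, 23, 15, 26]
t=1: [40, 27, 40, 38, 5, 19, 47, 45, 42]
t=2: [3, 32, 3, 6, 17, 50, 23, 14, 6]
t=3: [11, 21, 11, 20, 46, 33, 48, 40, 19]
t=4: [37, 53, 37, 54, 21, 21, 21, 6, 50]

Answer: [37, 53, 37, 54, 21, 21, 21, 6, 50]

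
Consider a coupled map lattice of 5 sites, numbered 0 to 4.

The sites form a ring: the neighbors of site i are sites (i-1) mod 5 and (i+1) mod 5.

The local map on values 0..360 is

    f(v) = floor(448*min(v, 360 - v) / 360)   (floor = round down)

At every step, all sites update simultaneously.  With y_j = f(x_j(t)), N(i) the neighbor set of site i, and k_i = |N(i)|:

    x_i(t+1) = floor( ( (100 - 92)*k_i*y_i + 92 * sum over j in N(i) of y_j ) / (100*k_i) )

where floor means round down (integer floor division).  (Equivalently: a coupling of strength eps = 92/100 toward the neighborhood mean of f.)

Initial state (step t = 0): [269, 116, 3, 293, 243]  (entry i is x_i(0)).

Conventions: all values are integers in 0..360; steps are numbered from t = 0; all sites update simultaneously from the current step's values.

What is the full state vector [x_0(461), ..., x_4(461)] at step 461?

Answer: [216, 216, 216, 216, 216]
Key observation: The state at step 17, [216, 216, 216, 216, 216], reappears at step 29: the system is in a cycle of period 12 from step 17 on.  Therefore the state at step 461 equals the state at step 17 + ((461 - 17) mod 12) = 17, which is [216, 216, 216, 216, 216].

Derivation:
t=0: [269, 116, 3, 293, 243]
t=1: [141, 64, 104, 74, 101]
t=2: [107, 146, 88, 124, 132]
t=3: [169, 125, 162, 137, 145]
t=4: [170, 201, 165, 188, 189]
t=5: [205, 207, 205, 208, 212]
t=6: [187, 191, 189, 188, 189]
t=7: [211, 213, 212, 212, 214]
t=8: [181, 184, 183, 182, 184]
t=9: [219, 220, 220, 219, 221]
t=10: [173, 174, 174, 173, 174]
t=11: [215, 215, 215, 215, 215]
t=12: [180, 180, 180, 180, 180]
t=13: [224, 224, 224, 224, 224]
t=14: [169, 169, 169, 169, 169]
t=15: [210, 210, 210, 210, 210]
t=16: [186, 186, 186, 186, 186]
t=17: [216, 216, 216, 216, 216]
t=18: [179, 179, 179, 179, 179]
t=19: [222, 222, 222, 222, 222]
t=20: [171, 171, 171, 171, 171]
t=21: [212, 212, 212, 212, 212]
t=22: [184, 184, 184, 184, 184]
t=23: [219, 219, 219, 219, 219]
t=24: [175, 175, 175, 175, 175]
t=25: [217, 217, 217, 217, 217]
t=26: [177, 177, 177, 177, 177]
t=27: [220, 220, 220, 220, 220]
t=28: [174, 174, 174, 174, 174]
t=29: [216, 216, 216, 216, 216]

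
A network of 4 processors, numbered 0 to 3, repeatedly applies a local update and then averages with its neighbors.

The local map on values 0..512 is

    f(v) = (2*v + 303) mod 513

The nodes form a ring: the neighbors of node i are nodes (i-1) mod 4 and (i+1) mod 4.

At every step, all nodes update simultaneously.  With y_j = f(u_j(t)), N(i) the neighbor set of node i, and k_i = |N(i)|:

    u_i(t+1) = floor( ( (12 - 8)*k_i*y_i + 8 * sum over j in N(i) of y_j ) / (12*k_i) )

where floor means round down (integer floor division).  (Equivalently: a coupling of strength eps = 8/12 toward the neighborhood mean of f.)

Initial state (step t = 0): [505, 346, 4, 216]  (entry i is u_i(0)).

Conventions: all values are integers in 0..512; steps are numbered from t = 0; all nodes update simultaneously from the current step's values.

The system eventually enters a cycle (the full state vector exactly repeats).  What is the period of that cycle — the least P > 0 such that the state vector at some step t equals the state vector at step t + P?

Simulating step by step:
t=0: [505, 346, 4, 216]
t=1: [330, 360, 338, 273]
t=2: [432, 475, 437, 417]
t=3: [159, 173, 163, 134]
t=4: [100, 120, 103, 94]
t=5: [341, 347, 343, 501]
t=6: [411, 477, 413, 409]
t=7: [141, 144, 143, 99]
t=8: [217, 75, 218, 216]
t=9: [299, 301, 300, 224]
t=10: [339, 390, 340, 338]
t=11: [330, 331, 331, 468]
t=12: [371, 451, 372, 371]
t=13: [72, 73, 73, 19]
t=14: [412, 448, 413, 412]
t=15: [125, 125, 125, 101]
t=16: [195, 40, 195, 195]
t=17: [247, 247, 247, 180]
t=18: [239, 284, 239, 239]
t=19: [298, 298, 298, 268]
t=20: [366, 386, 366, 366]
t=21: [22, 22, 22, 9]
t=22: [338, 347, 338, 338]
t=23: [472, 472, 472, 466]
t=24: [217, 221, 217, 217]
t=25: [226, 226, 226, 224]
t=26: [240, 242, 240, 240]
t=27: [271, 271, 271, 270]
t=28: [331, 332, 331, 331]
t=29: [452, 452, 452, 452]
t=30: [181, 181, 181, 181]
t=31: [152, 152, 152, 152]
t=32: [94, 94, 94, 94]
t=33: [491, 491, 491, 491]
t=34: [259, 259, 259, 259]
t=35: [308, 308, 308, 308]
t=36: [406, 406, 406, 406]
t=37: [89, 89, 89, 89]
t=38: [481, 481, 481, 481]
t=39: [239, 239, 239, 239]
t=40: [268, 268, 268, 268]
t=41: [326, 326, 326, 326]
t=42: [442, 442, 442, 442]
t=43: [161, 161, 161, 161]
t=44: [112, 112, 112, 112]
t=45: [14, 14, 14, 14]
t=46: [331, 331, 331, 331]
t=47: [452, 452, 452, 452]

Answer: 18
Key observation: The state at step 29, [452, 452, 452, 452], reappears at step 47 — and no state repeats earlier — so the cycle the system enters has period 18.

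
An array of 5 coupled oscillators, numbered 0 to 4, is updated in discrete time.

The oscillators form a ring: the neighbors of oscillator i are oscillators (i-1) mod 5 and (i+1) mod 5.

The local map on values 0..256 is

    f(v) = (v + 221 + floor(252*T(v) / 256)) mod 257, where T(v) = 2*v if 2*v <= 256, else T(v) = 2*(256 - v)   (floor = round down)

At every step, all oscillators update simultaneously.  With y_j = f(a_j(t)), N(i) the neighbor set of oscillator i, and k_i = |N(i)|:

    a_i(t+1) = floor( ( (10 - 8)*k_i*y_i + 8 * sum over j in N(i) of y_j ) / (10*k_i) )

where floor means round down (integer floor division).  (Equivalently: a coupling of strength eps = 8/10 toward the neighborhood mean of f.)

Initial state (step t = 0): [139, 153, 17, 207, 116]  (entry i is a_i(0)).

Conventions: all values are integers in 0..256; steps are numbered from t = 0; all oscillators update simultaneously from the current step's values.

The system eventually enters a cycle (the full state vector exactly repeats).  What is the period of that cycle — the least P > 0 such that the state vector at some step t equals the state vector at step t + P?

Simulating step by step:
t=0: [139, 153, 17, 207, 116]
t=1: [60, 48, 31, 28, 44]
t=2: [108, 100, 72, 69, 94]
t=3: [103, 82, 103, 201, 126]
t=4: [117, 51, 91, 40, 27]
t=5: [74, 138, 125, 127, 63]
t=6: [127, 119, 80, 108, 137]
t=7: [72, 126, 75, 117, 60]
t=8: [124, 161, 91, 142, 120]
t=9: [62, 134, 98, 133, 71]
t=10: [131, 177, 116, 187, 126]
t=11: [64, 61, 37, 58, 61]
t=12: [146, 119, 127, 114, 145]
t=13: [65, 73, 58, 70, 59]
t=14: [158, 152, 167, 144, 158]
t=15: [59, 55, 63, 56, 62]
t=16: [137, 141, 133, 145, 137]
t=17: [76, 78, 74, 78, 74]
t=18: [189, 187, 192, 185, 190]
t=19: [27, 26, 29, 26, 28]
t=20: [44, 45, 42, 47, 43]
t=21: [94, 92, 97, 92, 97]
t=22: [243, 245, 239, 248, 242]
t=23: [231, 233, 230, 233, 230]
t=24: [243, 244, 242, 244, 243]
t=25: [231, 232, 231, 232, 231]
t=26: [243, 243, 243, 243, 243]
t=27: [232, 232, 232, 232, 232]
t=28: [243, 243, 243, 243, 243]

Answer: 2
Key observation: The state at step 26, [243, 243, 243, 243, 243], reappears at step 28 — and no state repeats earlier — so the cycle the system enters has period 2.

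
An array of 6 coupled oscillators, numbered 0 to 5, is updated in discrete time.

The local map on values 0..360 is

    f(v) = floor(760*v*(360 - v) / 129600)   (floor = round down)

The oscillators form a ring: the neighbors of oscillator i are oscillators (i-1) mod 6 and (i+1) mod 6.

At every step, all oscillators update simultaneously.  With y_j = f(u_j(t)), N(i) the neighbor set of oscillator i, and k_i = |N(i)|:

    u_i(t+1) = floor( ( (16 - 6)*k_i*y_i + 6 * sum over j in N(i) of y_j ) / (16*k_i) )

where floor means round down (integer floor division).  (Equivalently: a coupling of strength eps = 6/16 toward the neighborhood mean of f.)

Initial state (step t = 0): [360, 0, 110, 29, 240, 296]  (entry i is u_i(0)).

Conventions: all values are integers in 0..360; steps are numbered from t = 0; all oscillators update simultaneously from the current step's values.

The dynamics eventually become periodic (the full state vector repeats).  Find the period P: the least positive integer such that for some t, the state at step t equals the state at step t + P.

Simulating step by step:
t=0: [360, 0, 110, 29, 240, 296]
t=1: [20, 30, 111, 96, 136, 100]
t=2: [63, 73, 139, 156, 167, 135]
t=3: [124, 130, 170, 185, 186, 167]
t=4: [175, 176, 186, 189, 189, 185]
t=5: [189, 189, 189, 189, 189, 189]
t=6: [189, 189, 189, 189, 189, 189]

Answer: 1
Key observation: The state at step 5, [189, 189, 189, 189, 189, 189], reappears at step 6 — and no state repeats earlier — so the cycle the system enters has period 1.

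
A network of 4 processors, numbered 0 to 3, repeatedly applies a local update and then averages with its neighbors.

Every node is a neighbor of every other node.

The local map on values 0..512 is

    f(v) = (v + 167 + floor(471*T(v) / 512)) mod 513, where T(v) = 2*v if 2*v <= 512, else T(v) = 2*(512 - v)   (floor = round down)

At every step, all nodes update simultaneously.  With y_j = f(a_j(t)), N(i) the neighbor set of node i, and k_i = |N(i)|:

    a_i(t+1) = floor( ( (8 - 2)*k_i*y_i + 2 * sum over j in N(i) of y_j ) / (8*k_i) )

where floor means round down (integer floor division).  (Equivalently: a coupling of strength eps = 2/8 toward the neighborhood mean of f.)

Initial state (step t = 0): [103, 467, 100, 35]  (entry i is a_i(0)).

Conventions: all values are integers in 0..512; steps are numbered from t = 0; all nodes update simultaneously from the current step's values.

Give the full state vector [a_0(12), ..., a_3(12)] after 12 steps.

Answer: [320, 320, 320, 320]

Derivation:
t=0: [103, 467, 100, 35]
t=1: [420, 250, 414, 292]
t=2: [262, 342, 265, 333]
t=3: [364, 319, 363, 325]
t=4: [296, 321, 296, 318]
t=5: [343, 329, 343, 331]
t=6: [308, 316, 308, 316]
t=7: [335, 331, 335, 331]
t=8: [314, 317, 314, 317]
t=9: [331, 329, 331, 329]
t=10: [318, 318, 318, 318]
t=11: [328, 328, 328, 328]
t=12: [320, 320, 320, 320]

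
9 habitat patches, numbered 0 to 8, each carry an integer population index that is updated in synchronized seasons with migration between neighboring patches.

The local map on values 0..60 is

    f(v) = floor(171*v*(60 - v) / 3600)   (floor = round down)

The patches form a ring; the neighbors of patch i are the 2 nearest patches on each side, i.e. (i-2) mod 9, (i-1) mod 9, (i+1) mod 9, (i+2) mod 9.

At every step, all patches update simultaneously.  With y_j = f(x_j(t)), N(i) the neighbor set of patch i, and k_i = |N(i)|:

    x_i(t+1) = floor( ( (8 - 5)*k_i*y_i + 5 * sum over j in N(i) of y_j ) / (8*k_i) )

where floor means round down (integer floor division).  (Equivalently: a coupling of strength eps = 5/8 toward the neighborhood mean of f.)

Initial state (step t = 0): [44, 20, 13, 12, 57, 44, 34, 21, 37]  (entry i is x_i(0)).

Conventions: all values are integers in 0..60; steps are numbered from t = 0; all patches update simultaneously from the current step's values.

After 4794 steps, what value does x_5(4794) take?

Simulating step by step:
t=0: [44, 20, 13, 12, 57, 44, 34, 21, 37]
t=1: [35, 34, 27, 27, 23, 30, 33, 37, 38]
t=2: [40, 41, 41, 41, 41, 41, 40, 40, 40]
t=3: [37, 37, 37, 37, 37, 37, 37, 37, 37]
t=4: [40, 40, 40, 40, 40, 40, 40, 40, 40]
t=5: [38, 38, 38, 38, 38, 38, 38, 38, 38]
t=6: [39, 39, 39, 39, 39, 39, 39, 39, 39]
t=7: [38, 38, 38, 38, 38, 38, 38, 38, 38]

Answer: x_5(4794) = 39
Key observation: The state at step 5, [38, 38, 38, 38, 38, 38, 38, 38, 38], reappears at step 7: the system is in a cycle of period 2 from step 5 on.  Therefore the state at step 4794 equals the state at step 5 + ((4794 - 5) mod 2) = 6, which is [39, 39, 39, 39, 39, 39, 39, 39, 39].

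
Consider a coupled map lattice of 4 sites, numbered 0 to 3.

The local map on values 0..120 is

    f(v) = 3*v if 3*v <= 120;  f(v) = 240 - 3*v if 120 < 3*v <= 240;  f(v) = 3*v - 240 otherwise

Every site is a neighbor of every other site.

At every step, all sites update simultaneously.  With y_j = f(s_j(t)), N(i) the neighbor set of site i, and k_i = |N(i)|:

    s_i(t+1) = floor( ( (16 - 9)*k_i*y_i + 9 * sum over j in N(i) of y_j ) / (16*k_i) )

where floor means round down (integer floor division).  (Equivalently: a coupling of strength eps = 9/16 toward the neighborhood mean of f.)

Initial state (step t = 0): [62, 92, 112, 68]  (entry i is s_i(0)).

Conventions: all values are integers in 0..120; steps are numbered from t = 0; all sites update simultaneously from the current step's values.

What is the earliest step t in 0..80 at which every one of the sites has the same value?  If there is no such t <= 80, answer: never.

Answer: never
Key observation: The state at step 10 reappears at step 14 — the system is in a cycle of period 4 from step 10 on.  No step 0..14 is synchronized, and the cycle repeats forever, so no step up to 80 (or ever) has all sites equal.

Derivation:
t=0: [62, 92, 112, 68]  (not all equal)
t=1: [55, 50, 65, 50]  (not all equal)
t=2: [75, 78, 67, 78]  (not all equal)
t=3: [16, 13, 22, 13]  (not all equal)
t=4: [48, 45, 52, 45]  (not all equal)
t=5: [97, 99, 94, 99]  (not all equal)
t=6: [51, 53, 49, 53]  (not all equal)
t=7: [85, 84, 87, 84]  (not all equal)
t=8: [15, 14, 16, 14]  (not all equal)
t=9: [44, 43, 45, 43]  (not all equal)
t=10: [108, 109, 107, 109]  (not all equal)
t=11: [84, 85, 83, 85]  (not all equal)
t=12: [12, 13, 11, 13]  (not all equal)
t=13: [36, 37, 35, 37]  (not all equal)
t=14: [108, 109, 107, 109]  (not all equal)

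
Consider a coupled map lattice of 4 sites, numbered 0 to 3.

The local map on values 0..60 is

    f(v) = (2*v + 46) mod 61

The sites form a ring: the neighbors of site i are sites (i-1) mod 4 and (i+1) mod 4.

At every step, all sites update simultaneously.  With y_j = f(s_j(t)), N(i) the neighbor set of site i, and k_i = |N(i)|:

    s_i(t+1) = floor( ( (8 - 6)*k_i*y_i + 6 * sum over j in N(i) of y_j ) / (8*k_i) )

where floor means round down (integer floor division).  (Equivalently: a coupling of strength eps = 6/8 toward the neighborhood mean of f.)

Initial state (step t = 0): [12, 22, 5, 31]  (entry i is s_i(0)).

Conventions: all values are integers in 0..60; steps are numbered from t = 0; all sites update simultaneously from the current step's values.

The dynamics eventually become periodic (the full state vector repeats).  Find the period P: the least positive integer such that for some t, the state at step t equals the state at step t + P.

Answer: 10
Key observation: The state at step 7, [35, 47, 35, 47], reappears at step 17 — and no state repeats earlier — so the cycle the system enters has period 10.

Derivation:
t=0: [12, 22, 5, 31]
t=1: [30, 31, 42, 36]
t=2: [50, 31, 41, 34]
t=3: [43, 23, 39, 24]
t=4: [26, 12, 24, 12]
t=5: [16, 28, 15, 28]
t=6: [35, 22, 34, 22]
t=7: [35, 47, 35, 47]
t=8: [27, 45, 27, 45]
t=9: [20, 32, 20, 32]
t=10: [43, 31, 43, 31]
t=11: [37, 19, 37, 19]
t=12: [32, 50, 32, 50]
t=13: [30, 42, 30, 42]
t=14: [17, 35, 17, 35]
t=15: [46, 28, 46, 28]
t=16: [34, 22, 34, 22]
t=17: [35, 47, 35, 47]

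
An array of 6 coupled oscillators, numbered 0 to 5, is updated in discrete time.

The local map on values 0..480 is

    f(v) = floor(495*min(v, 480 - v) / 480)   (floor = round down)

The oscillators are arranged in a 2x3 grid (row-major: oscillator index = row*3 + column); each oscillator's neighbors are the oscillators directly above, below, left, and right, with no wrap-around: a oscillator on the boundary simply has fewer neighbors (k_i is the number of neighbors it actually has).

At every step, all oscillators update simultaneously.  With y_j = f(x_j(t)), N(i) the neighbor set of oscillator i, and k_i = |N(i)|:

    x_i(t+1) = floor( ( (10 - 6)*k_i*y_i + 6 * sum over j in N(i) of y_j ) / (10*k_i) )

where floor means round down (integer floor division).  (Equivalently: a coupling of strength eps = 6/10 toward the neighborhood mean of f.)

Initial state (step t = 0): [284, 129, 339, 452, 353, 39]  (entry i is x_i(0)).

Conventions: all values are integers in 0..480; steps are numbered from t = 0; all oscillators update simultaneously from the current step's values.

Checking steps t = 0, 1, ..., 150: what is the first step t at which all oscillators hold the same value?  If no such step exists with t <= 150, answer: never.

Simulating step by step:
t=0: [284, 129, 339, 452, 353, 39]  (not all equal)
t=1: [129, 148, 109, 110, 92, 98]  (not all equal)
t=2: [132, 128, 120, 113, 110, 102]  (not all equal)
t=3: [128, 127, 120, 121, 115, 112]  (not all equal)
t=4: [129, 126, 122, 124, 121, 118]  (not all equal)
t=5: [130, 128, 125, 127, 125, 123]  (not all equal)
t=6: [132, 130, 128, 130, 128, 127]  (not all equal)
t=7: [134, 133, 132, 134, 132, 131]  (not all equal)
t=8: [137, 136, 136, 137, 136, 135]  (not all equal)
t=9: [140, 140, 139, 140, 140, 139]  (not all equal)
t=10: [144, 143, 143, 144, 143, 143]  (not all equal)
t=11: [147, 147, 147, 147, 147, 147]  (all equal)

Answer: 11
Key observation: Synchronization is absorbing here: once all oscillators are equal they stay equal, and step 11 is the first all-equal step.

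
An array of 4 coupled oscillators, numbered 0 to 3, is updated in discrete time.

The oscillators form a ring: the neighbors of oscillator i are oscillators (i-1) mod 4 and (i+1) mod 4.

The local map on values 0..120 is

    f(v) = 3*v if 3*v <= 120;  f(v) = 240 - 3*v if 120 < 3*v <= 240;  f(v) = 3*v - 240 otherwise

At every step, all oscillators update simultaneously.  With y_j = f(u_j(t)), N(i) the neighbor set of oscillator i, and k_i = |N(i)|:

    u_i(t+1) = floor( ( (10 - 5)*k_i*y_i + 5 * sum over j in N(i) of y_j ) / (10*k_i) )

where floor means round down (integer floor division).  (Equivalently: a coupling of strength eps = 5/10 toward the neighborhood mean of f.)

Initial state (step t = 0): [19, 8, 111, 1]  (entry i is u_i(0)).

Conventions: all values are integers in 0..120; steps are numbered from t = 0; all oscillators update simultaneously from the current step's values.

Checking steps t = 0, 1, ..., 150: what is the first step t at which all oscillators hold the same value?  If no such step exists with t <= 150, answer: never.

Simulating step by step:
t=0: [19, 8, 111, 1]  (not all equal)
t=1: [35, 49, 53, 39]  (not all equal)
t=2: [105, 93, 93, 105]  (not all equal)
t=3: [66, 48, 48, 66]  (not all equal)
t=4: [55, 82, 82, 55]  (not all equal)
t=5: [57, 23, 23, 57]  (not all equal)
t=6: [69, 69, 69, 69]  (all equal)

Answer: 6
Key observation: Synchronization is absorbing here: once all oscillators are equal they stay equal, and step 6 is the first all-equal step.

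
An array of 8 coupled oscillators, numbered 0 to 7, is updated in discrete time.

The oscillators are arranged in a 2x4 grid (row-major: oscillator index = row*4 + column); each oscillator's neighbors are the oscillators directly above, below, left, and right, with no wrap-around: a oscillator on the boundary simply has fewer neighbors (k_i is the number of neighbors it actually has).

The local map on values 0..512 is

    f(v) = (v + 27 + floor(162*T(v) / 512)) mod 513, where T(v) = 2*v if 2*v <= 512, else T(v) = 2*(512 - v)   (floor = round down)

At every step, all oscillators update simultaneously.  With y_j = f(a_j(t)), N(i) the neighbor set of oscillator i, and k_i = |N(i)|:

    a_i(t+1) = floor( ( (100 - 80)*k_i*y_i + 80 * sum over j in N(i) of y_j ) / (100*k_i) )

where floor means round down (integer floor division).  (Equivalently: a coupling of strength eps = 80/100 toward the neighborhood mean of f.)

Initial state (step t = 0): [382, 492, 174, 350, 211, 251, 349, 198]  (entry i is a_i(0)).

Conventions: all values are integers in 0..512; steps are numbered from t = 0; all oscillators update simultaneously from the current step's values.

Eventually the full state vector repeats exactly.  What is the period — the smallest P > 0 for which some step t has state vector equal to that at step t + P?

Answer: 2
Key observation: The state at step 7, [286, 248, 248, 286, 467, 353, 353, 467], reappears at step 9 — and no state repeats earlier — so the cycle the system enters has period 2.

Derivation:
t=0: [382, 492, 174, 350, 211, 251, 349, 198]
t=1: [253, 333, 322, 360, 445, 318, 388, 453]
t=2: [277, 461, 480, 285, 363, 351, 349, 391]
t=3: [286, 253, 253, 294, 469, 354, 359, 472]
t=4: [271, 454, 456, 272, 376, 344, 344, 378]
t=5: [287, 249, 249, 287, 468, 354, 354, 468]
t=6: [268, 451, 451, 268, 376, 341, 341, 376]
t=7: [286, 248, 248, 286, 467, 353, 353, 467]
t=8: [267, 450, 450, 267, 376, 341, 341, 376]
t=9: [286, 248, 248, 286, 467, 353, 353, 467]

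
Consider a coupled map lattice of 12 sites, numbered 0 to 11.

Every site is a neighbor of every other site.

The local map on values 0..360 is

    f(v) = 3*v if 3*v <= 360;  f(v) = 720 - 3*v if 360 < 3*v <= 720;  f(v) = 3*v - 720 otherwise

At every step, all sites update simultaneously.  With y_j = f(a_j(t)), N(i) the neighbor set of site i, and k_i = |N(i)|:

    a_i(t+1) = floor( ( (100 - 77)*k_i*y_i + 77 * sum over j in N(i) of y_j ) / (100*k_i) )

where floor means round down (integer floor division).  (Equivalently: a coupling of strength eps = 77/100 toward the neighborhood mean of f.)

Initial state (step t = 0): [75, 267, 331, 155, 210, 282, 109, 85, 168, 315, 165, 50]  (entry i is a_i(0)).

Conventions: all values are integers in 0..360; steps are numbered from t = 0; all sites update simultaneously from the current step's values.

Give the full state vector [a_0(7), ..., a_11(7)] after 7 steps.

Simulating step by step:
t=0: [75, 267, 331, 155, 210, 282, 109, 85, 168, 315, 165, 50]
t=1: [207, 184, 215, 212, 185, 191, 223, 212, 205, 207, 207, 195]
t=2: [107, 118, 103, 105, 118, 115, 99, 105, 108, 107, 107, 113]
t=3: [325, 330, 323, 324, 330, 329, 321, 324, 325, 325, 325, 328]
t=4: [256, 259, 255, 256, 259, 258, 254, 256, 256, 256, 256, 258]
t=5: [49, 50, 48, 49, 50, 50, 48, 49, 49, 49, 49, 50]
t=6: [147, 147, 146, 147, 147, 147, 146, 147, 147, 147, 147, 147]
t=7: [279, 279, 279, 279, 279, 279, 279, 279, 279, 279, 279, 279]

Answer: [279, 279, 279, 279, 279, 279, 279, 279, 279, 279, 279, 279]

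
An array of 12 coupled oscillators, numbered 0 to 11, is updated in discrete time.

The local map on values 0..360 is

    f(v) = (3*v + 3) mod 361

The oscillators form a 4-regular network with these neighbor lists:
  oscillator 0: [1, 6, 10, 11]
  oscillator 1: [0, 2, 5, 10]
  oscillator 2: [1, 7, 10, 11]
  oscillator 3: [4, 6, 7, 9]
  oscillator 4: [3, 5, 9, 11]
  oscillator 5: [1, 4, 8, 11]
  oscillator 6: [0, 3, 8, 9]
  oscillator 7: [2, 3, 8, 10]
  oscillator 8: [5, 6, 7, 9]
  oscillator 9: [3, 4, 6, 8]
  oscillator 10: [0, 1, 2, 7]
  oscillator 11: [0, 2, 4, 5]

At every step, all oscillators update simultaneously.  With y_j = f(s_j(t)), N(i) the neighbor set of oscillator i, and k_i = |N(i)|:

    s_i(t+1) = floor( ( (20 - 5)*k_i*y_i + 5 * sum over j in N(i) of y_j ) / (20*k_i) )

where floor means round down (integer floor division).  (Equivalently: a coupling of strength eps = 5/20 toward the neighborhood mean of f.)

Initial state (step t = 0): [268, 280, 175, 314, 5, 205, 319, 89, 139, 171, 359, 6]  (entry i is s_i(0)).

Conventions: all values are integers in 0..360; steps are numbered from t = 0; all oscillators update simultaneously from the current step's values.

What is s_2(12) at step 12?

Simulating step by step:
t=0: [268, 280, 175, 314, 5, 205, 319, 89, 139, 171, 359, 6]
t=1: [109, 144, 173, 209, 54, 206, 211, 252, 101, 149, 308, 48]
t=2: [291, 115, 149, 237, 171, 238, 268, 86, 270, 130, 191, 167]
t=3: [164, 311, 127, 298, 171, 313, 103, 242, 114, 66, 214, 154]
t=4: [157, 201, 55, 173, 160, 216, 287, 56, 305, 212, 236, 111]
t=5: [151, 241, 194, 165, 158, 273, 153, 182, 202, 247, 306, 295]
t=6: [100, 41, 202, 129, 113, 108, 107, 191, 211, 54, 181, 157]
t=7: [274, 160, 225, 87, 296, 298, 291, 207, 270, 184, 194, 161]
t=8: [116, 142, 283, 246, 174, 162, 156, 253, 117, 187, 218, 141]
t=9: [296, 107, 126, 46, 148, 136, 140, 79, 295, 192, 258, 97]
t=10: [172, 261, 72, 143, 108, 91, 89, 203, 160, 191, 88, 240]
t=11: [156, 105, 200, 119, 280, 239, 237, 230, 154, 210, 243, 62]
t=12: [136, 283, 234, 337, 164, 315, 317, 293, 160, 262, 70, 193]

Answer: s_2(12) = 234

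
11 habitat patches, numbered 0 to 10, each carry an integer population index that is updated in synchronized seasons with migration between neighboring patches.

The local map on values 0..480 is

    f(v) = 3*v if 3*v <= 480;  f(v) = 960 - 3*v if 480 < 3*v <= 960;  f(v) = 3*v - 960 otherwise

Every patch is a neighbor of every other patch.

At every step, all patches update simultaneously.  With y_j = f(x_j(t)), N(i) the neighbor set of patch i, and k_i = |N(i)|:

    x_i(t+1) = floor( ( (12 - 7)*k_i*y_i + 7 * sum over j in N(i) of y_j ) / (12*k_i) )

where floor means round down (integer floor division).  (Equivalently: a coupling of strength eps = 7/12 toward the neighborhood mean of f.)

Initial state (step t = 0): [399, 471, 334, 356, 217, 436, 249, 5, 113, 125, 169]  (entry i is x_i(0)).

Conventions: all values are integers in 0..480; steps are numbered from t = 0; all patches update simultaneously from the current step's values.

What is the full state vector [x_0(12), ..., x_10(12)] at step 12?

Simulating step by step:
t=0: [399, 471, 334, 356, 217, 436, 249, 5, 113, 125, 169]
t=1: [253, 331, 183, 207, 279, 293, 245, 174, 290, 303, 331]
t=2: [190, 129, 265, 239, 162, 147, 198, 275, 150, 136, 129]
t=3: [364, 363, 283, 311, 394, 382, 355, 272, 385, 370, 363]
t=4: [136, 135, 129, 98, 168, 155, 126, 140, 159, 143, 135]
t=5: [410, 409, 402, 369, 427, 430, 399, 414, 434, 417, 409]
t=6: [271, 270, 263, 227, 290, 293, 259, 276, 297, 279, 270]
t=7: [144, 145, 153, 191, 124, 120, 157, 139, 116, 135, 145]
t=8: [418, 419, 428, 402, 397, 392, 432, 413, 388, 408, 419]
t=9: [279, 280, 290, 262, 257, 251, 294, 274, 247, 268, 280]
t=10: [138, 137, 126, 156, 161, 168, 122, 143, 172, 150, 137]
t=11: [422, 421, 409, 442, 445, 437, 405, 428, 433, 435, 421]
t=12: [315, 314, 301, 337, 340, 331, 297, 322, 327, 329, 314]

Answer: [315, 314, 301, 337, 340, 331, 297, 322, 327, 329, 314]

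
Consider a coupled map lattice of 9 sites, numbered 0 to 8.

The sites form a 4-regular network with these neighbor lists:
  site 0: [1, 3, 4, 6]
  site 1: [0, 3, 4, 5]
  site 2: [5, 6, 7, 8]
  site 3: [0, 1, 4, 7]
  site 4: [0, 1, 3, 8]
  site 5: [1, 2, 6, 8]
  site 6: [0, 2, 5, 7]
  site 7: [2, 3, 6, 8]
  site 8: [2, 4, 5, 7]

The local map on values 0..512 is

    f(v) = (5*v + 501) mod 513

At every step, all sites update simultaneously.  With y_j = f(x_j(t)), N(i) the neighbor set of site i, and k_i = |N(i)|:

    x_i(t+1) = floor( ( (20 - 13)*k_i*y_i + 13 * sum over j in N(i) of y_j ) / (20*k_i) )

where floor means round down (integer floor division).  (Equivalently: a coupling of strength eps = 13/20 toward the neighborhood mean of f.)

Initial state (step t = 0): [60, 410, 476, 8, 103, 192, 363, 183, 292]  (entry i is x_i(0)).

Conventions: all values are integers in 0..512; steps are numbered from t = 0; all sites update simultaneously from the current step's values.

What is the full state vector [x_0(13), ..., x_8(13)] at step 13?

Simulating step by step:
t=0: [60, 410, 476, 8, 103, 192, 363, 183, 292]
t=1: [311, 378, 356, 282, 377, 396, 324, 303, 414]
t=2: [182, 303, 239, 317, 234, 254, 209, 276, 240]
t=3: [240, 294, 175, 229, 218, 211, 183, 178, 196]
t=4: [216, 206, 321, 201, 206, 270, 281, 339, 286]
t=5: [316, 394, 216, 362, 407, 323, 218, 260, 302]
t=6: [207, 282, 152, 284, 360, 182, 82, 225, 303]
t=7: [406, 378, 301, 331, 370, 375, 337, 272, 322]
t=8: [310, 314, 299, 270, 264, 275, 305, 236, 250]
t=9: [357, 241, 351, 264, 270, 308, 405, 288, 272]
t=10: [282, 274, 347, 279, 272, 365, 383, 349, 343]
t=11: [353, 331, 226, 323, 311, 265, 293, 241, 215]
t=12: [172, 128, 181, 101, 69, 207, 272, 159, 102]
t=13: [322, 311, 393, 343, 350, 392, 355, 369, 416]

Answer: [322, 311, 393, 343, 350, 392, 355, 369, 416]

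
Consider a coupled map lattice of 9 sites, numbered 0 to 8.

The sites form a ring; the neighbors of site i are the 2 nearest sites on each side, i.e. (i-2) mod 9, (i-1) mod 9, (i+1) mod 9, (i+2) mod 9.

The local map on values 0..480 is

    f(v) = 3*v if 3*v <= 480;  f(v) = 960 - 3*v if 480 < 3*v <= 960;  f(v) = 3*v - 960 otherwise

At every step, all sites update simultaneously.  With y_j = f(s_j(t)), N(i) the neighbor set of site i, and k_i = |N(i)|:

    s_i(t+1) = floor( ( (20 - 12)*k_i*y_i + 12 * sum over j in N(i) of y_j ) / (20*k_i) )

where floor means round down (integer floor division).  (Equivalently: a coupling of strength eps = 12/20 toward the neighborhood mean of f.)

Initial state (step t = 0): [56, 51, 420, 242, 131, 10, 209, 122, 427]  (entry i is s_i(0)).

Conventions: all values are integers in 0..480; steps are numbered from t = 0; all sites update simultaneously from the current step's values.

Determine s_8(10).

Simulating step by step:
t=0: [56, 51, 420, 242, 131, 10, 209, 122, 427]
t=1: [238, 214, 262, 225, 291, 210, 299, 274, 281]
t=2: [210, 250, 210, 250, 162, 217, 126, 168, 161]
t=3: [352, 286, 315, 282, 373, 351, 408, 406, 396]
t=4: [128, 108, 76, 100, 136, 156, 216, 205, 199]
t=5: [342, 320, 303, 334, 359, 391, 362, 367, 349]
t=6: [68, 36, 54, 73, 111, 149, 134, 130, 84]
t=7: [218, 168, 194, 245, 317, 380, 374, 351, 266]
t=8: [285, 343, 300, 243, 145, 145, 131, 158, 217]
t=9: [178, 133, 150, 242, 341, 403, 405, 375, 279]
t=10: [340, 344, 348, 267, 203, 207, 192, 223, 235]

Answer: s_8(10) = 235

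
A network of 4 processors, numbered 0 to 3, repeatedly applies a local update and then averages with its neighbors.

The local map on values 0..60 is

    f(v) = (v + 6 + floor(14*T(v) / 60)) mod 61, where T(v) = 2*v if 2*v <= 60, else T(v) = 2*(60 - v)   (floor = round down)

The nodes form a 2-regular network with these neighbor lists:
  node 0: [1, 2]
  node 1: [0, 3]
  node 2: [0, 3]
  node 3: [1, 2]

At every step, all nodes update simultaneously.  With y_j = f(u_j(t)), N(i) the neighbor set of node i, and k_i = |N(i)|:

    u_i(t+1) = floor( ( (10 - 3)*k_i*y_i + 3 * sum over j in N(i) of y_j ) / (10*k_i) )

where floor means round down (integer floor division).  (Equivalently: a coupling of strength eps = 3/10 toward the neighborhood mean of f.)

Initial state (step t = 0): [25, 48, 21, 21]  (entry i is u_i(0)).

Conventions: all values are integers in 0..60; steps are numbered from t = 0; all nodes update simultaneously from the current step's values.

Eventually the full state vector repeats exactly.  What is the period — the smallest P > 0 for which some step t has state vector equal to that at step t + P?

Answer: 18
Key observation: The state at step 12, [44, 16, 47, 44], reappears at step 30 — and no state repeats earlier — so the cycle the system enters has period 18.

Derivation:
t=0: [25, 48, 21, 21]
t=1: [43, 53, 36, 39]
t=2: [47, 17, 53, 45]
t=3: [45, 38, 18, 45]
t=4: [53, 55, 39, 53]
t=5: [9, 1, 38, 9]
t=6: [22, 10, 43, 22]
t=7: [38, 25, 50, 38]
t=8: [53, 45, 58, 53]
t=9: [9, 40, 2, 9]
t=10: [22, 44, 11, 22]
t=11: [38, 51, 26, 38]
t=12: [44, 16, 47, 44]
t=13: [53, 37, 58, 53]
t=14: [9, 37, 2, 9]
t=15: [22, 42, 11, 22]
t=16: [38, 50, 26, 38]
t=17: [53, 58, 47, 53]
t=18: [10, 2, 41, 10]
t=19: [23, 11, 44, 23]
t=20: [39, 27, 51, 39]
t=21: [44, 47, 16, 44]
t=22: [53, 58, 37, 53]
t=23: [9, 2, 37, 9]
t=24: [22, 11, 42, 22]
t=25: [38, 26, 50, 38]
t=26: [53, 47, 58, 53]
t=27: [10, 41, 2, 10]
t=28: [23, 44, 11, 23]
t=29: [39, 51, 27, 39]
t=30: [44, 16, 47, 44]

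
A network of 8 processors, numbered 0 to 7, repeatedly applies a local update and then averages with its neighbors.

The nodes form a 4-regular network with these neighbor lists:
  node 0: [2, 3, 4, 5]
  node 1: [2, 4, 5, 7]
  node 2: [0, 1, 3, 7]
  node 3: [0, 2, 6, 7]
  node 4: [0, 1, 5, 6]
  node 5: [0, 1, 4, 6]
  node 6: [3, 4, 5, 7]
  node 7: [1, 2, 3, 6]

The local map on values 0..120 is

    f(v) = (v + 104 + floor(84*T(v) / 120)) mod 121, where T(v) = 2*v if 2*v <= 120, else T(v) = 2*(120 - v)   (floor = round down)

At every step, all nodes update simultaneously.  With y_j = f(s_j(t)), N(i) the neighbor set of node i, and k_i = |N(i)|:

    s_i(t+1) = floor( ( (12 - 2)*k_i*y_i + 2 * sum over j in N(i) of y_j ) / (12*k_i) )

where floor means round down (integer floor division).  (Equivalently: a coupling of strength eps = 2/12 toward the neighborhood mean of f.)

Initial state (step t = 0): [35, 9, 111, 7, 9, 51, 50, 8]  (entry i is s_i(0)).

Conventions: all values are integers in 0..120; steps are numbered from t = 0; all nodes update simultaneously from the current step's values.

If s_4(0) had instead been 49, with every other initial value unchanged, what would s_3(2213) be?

Simulating step by step:
t=0: [35, 9, 111, 7, 49, 51, 50, 8]
t=1: [73, 16, 96, 111, 94, 98, 99, 15]
t=2: [18, 32, 99, 98, 104, 102, 107, 30]
t=3: [40, 65, 102, 105, 103, 104, 106, 62]
t=4: [84, 17, 99, 103, 103, 103, 103, 17]
t=5: [115, 33, 103, 105, 105, 105, 105, 33]
t=6: [105, 67, 104, 106, 106, 106, 107, 67]
t=7: [108, 16, 100, 103, 103, 103, 103, 16]
t=8: [107, 32, 103, 105, 105, 105, 105, 32]
t=9: [108, 65, 104, 106, 106, 106, 106, 65]
t=10: [107, 17, 100, 103, 103, 103, 103, 17]
t=11: [108, 33, 103, 105, 105, 105, 105, 33]
t=12: [107, 67, 105, 106, 106, 106, 107, 67]
t=13: [108, 16, 100, 103, 103, 103, 103, 16]

Answer: s_3(2213) = 105
Key observation: The state at step 7, [108, 16, 100, 103, 103, 103, 103, 16], reappears at step 13: the system is in a cycle of period 6 from step 7 on.  Therefore the state at step 2213 equals the state at step 7 + ((2213 - 7) mod 6) = 11, which is [108, 33, 103, 105, 105, 105, 105, 33].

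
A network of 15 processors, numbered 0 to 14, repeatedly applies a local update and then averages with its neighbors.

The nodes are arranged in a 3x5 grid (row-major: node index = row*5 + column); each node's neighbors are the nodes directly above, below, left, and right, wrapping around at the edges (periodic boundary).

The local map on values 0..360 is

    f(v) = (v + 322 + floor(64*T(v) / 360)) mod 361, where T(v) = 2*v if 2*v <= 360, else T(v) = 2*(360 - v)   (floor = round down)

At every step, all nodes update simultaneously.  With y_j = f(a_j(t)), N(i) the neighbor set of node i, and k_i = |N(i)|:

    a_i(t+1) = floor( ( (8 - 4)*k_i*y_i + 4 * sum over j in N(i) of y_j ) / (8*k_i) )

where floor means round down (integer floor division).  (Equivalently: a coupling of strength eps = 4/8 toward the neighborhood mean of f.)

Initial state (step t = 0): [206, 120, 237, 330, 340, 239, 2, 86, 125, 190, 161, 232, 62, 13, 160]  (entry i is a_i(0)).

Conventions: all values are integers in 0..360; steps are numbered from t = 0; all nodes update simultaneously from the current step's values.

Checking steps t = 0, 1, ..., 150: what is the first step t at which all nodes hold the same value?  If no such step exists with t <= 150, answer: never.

Answer: 9
Key observation: Synchronization is absorbing here: once all nodes are equal they stay equal, and step 9 is the first all-equal step.

Derivation:
t=0: [206, 120, 237, 330, 340, 239, 2, 86, 125, 190, 161, 232, 62, 13, 160]  (not all equal)
t=1: [217, 189, 188, 277, 267, 238, 247, 131, 181, 212, 199, 202, 134, 251, 218]  (not all equal)
t=2: [230, 218, 199, 249, 249, 235, 225, 169, 212, 229, 223, 211, 173, 230, 233]  (not all equal)
t=3: [237, 228, 216, 240, 244, 237, 227, 203, 226, 237, 233, 223, 206, 232, 238]  (not all equal)
t=4: [240, 234, 228, 239, 243, 240, 233, 224, 234, 240, 239, 232, 225, 236, 241]  (not all equal)
t=5: [242, 238, 236, 241, 244, 242, 238, 234, 239, 242, 242, 238, 235, 240, 243]  (not all equal)
t=6: [244, 242, 241, 243, 245, 243, 241, 240, 242, 244, 243, 242, 240, 243, 244]  (not all equal)
t=7: [245, 244, 243, 244, 245, 245, 244, 243, 244, 245, 245, 244, 243, 244, 245]  (not all equal)
t=8: [246, 245, 245, 245, 246, 246, 245, 245, 245, 246, 246, 245, 245, 245, 246]  (not all equal)
t=9: [246, 246, 246, 246, 246, 246, 246, 246, 246, 246, 246, 246, 246, 246, 246]  (all equal)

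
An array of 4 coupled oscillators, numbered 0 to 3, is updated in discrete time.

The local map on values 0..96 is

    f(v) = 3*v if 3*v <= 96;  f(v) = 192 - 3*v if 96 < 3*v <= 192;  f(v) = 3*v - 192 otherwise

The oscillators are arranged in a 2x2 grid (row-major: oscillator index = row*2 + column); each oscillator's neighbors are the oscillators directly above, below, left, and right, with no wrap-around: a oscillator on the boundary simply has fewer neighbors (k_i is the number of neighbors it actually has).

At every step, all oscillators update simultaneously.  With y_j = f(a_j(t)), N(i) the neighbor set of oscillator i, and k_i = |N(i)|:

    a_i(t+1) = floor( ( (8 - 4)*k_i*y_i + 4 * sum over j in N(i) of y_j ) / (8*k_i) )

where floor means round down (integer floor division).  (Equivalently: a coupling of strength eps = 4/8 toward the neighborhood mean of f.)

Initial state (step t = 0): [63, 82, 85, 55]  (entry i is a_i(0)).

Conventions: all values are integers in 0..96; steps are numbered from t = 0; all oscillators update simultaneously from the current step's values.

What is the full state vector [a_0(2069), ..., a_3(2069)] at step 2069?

Answer: [19, 19, 28, 28]
Key observation: The state at step 25, [12, 12, 30, 30], reappears at step 31: the system is in a cycle of period 6 from step 25 on.  Therefore the state at step 2069 equals the state at step 25 + ((2069 - 25) mod 6) = 29, which is [19, 19, 28, 28].

Derivation:
t=0: [63, 82, 85, 55]
t=1: [30, 34, 39, 42]
t=2: [86, 84, 76, 74]
t=3: [57, 54, 42, 39]
t=4: [34, 39, 57, 61]
t=5: [69, 62, 35, 28]
t=6: [30, 27, 68, 65]
t=7: [68, 63, 29, 24]
t=8: [28, 22, 64, 58]
t=9: [58, 58, 25, 25]
t=10: [32, 32, 60, 60]
t=11: [75, 75, 33, 33]
t=12: [48, 48, 78, 78]
t=13: [46, 46, 43, 43]
t=14: [56, 56, 60, 60]
t=15: [21, 21, 15, 15]
t=16: [58, 58, 49, 49]
t=17: [24, 24, 38, 38]
t=18: [73, 73, 76, 76]
t=19: [29, 29, 33, 33]
t=20: [88, 88, 91, 91]
t=21: [74, 74, 78, 78]
t=22: [33, 33, 39, 39]
t=23: [88, 88, 79, 79]
t=24: [65, 65, 51, 51]
t=25: [12, 12, 30, 30]
t=26: [49, 49, 76, 76]
t=27: [42, 42, 38, 38]
t=28: [69, 69, 75, 75]
t=29: [19, 19, 28, 28]
t=30: [63, 63, 77, 77]
t=31: [12, 12, 30, 30]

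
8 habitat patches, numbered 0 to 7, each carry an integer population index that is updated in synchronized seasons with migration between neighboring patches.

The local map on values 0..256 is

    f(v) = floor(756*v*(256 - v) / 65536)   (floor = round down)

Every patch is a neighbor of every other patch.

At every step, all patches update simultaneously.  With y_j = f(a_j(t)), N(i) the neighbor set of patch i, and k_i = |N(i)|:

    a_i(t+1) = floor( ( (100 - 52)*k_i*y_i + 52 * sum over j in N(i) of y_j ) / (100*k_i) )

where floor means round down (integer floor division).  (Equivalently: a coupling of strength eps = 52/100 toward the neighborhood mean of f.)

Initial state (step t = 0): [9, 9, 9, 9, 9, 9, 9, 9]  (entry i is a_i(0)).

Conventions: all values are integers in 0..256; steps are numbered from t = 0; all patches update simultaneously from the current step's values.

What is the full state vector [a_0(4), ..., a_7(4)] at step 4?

Answer: [186, 186, 186, 186, 186, 186, 186, 186]

Derivation:
t=0: [9, 9, 9, 9, 9, 9, 9, 9]
t=1: [25, 25, 25, 25, 25, 25, 25, 25]
t=2: [66, 66, 66, 66, 66, 66, 66, 66]
t=3: [144, 144, 144, 144, 144, 144, 144, 144]
t=4: [186, 186, 186, 186, 186, 186, 186, 186]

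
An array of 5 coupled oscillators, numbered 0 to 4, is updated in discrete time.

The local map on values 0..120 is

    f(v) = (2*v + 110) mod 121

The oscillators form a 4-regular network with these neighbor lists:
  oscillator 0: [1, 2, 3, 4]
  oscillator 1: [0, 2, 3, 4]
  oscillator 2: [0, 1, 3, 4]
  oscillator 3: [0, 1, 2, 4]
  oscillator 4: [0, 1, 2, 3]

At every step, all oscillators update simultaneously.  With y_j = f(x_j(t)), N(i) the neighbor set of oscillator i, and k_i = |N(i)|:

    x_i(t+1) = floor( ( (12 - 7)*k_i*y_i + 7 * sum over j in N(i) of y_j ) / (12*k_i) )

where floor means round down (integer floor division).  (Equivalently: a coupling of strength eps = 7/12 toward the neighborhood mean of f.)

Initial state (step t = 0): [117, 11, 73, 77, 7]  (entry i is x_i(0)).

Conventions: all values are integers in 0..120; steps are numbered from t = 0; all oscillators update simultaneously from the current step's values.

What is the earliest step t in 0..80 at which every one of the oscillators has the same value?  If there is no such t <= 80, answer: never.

Answer: 13
Key observation: Synchronization is absorbing here: once all oscillators are equal they stay equal, and step 13 is the first all-equal step.

Derivation:
t=0: [117, 11, 73, 77, 7]  (not all equal)
t=1: [49, 25, 25, 28, 22]  (not all equal)
t=2: [59, 46, 46, 47, 44]  (not all equal)
t=3: [91, 84, 84, 85, 83]  (not all equal)
t=4: [41, 38, 38, 38, 37]  (not all equal)
t=5: [67, 65, 65, 65, 65]  (not all equal)
t=6: [70, 101, 101, 101, 101]  (not all equal)
t=7: [44, 60, 60, 60, 60]  (not all equal)
t=8: [95, 104, 104, 104, 104]  (not all equal)
t=9: [68, 73, 73, 73, 73]  (not all equal)
t=10: [9, 12, 12, 12, 12]  (not all equal)
t=11: [10, 12, 12, 12, 12]  (not all equal)
t=12: [11, 12, 12, 12, 12]  (not all equal)
t=13: [12, 12, 12, 12, 12]  (all equal)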